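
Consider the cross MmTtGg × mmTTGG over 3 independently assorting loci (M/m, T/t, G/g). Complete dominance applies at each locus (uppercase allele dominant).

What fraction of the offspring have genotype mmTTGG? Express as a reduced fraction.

MmTtGg gametes: MTG×1, MTg×1, MtG×1, Mtg×1, mTG×1, mTg×1, mtG×1, mtg×1
mmTTGG gametes: mTG×8
MmTtGg×mmTTGG grid (8·8=64): MmTTGG=8 MmTTGg=8 MmTtGG=8 MmTtGg=8 mmTTGG=8 mmTTGg=8 mmTtGG=8 mmTtGg=8
mmTTGG hits 8/64; gcd=8; 8÷8/64÷8 = 1/8

P(mmTTGG) = 1/8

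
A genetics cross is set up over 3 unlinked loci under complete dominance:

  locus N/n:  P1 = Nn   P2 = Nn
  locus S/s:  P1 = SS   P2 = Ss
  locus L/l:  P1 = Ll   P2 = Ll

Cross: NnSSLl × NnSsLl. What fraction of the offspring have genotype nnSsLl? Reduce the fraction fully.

NnSSLl gametes: NSL×2, NSl×2, nSL×2, nSl×2
NnSsLl gametes: NSL×1, NSl×1, NsL×1, Nsl×1, nSL×1, nSl×1, nsL×1, nsl×1
NnSSLl×NnSsLl grid (8·8=64): NNSSLL=2 NNSSLl=4 NNSSll=2 NNSsLL=2 NNSsLl=4 NNSsll=2 NnSSLL=4 NnSSLl=8 NnSSll=4 NnSsLL=4 NnSsLl=8 NnSsll=4 nnSSLL=2 nnSSLl=4 nnSSll=2 nnSsLL=2 nnSsLl=4 nnSsll=2
nnSsLl hits 4/64; gcd=4; 4÷4/64÷4 = 1/16

P(nnSsLl) = 1/16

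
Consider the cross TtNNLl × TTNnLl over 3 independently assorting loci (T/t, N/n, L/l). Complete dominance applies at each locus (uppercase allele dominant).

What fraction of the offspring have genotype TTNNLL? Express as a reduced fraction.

TtNNLl gametes: TNL×2, TNl×2, tNL×2, tNl×2
TTNnLl gametes: TNL×2, TNl×2, TnL×2, Tnl×2
TtNNLl×TTNnLl grid (8·8=64): TTNNLL=4 TTNNLl=8 TTNNll=4 TTNnLL=4 TTNnLl=8 TTNnll=4 TtNNLL=4 TtNNLl=8 TtNNll=4 TtNnLL=4 TtNnLl=8 TtNnll=4
TTNNLL hits 4/64; gcd=4; 4÷4/64÷4 = 1/16

P(TTNNLL) = 1/16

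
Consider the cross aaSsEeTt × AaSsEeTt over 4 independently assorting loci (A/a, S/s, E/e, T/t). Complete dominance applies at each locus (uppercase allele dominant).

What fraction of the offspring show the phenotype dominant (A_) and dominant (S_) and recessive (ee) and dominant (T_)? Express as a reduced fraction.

P(A_ S_ ee T_) = 9/128

aaSsEeTt gametes: aSET×2, aSEt×2, aSeT×2, aSet×2, asET×2, asEt×2, aseT×2, aset×2
AaSsEeTt gametes: ASET×1, ASEt×1, ASeT×1, ASet×1, AsET×1, AsEt×1, AseT×1, Aset×1, aSET×1, aSEt×1, aSeT×1, aSet×1, asET×1, asEt×1, aseT×1, aset×1
aaSsEeTt×AaSsEeTt grid (16·16=256): AaSSEETT=2 AaSSEETt=4 AaSSEEtt=2 AaSSEeTT=4 AaSSEeTt=8 AaSSEett=4 AaSSeeTT=2 AaSSeeTt=4 AaSSeett=2 AaSsEETT=4 AaSsEETt=8 AaSsEEtt=4 AaSsEeTT=8 AaSsEeTt=16 AaSsEett=8 AaSseeTT=4 AaSseeTt=8 AaSseett=4 AassEETT=2 AassEETt=4 AassEEtt=2 AassEeTT=4 AassEeTt=8 AassEett=4 AasseeTT=2 AasseeTt=4 Aasseett=2 aaSSEETT=2 aaSSEETt=4 aaSSEEtt=2 aaSSEeTT=4 aaSSEeTt=8 aaSSEett=4 aaSSeeTT=2 aaSSeeTt=4 aaSSeett=2 aaSsEETT=4 aaSsEETt=8 aaSsEEtt=4 aaSsEeTT=8 aaSsEeTt=16 aaSsEett=8 aaSseeTT=4 aaSseeTt=8 aaSseett=4 aassEETT=2 aassEETt=4 aassEEtt=2 aassEeTT=4 aassEeTt=8 aassEett=4 aasseeTT=2 aasseeTt=4 aasseett=2
A_ S_ ee T_ hits 18/256; gcd=2; 18÷2/256÷2 = 9/128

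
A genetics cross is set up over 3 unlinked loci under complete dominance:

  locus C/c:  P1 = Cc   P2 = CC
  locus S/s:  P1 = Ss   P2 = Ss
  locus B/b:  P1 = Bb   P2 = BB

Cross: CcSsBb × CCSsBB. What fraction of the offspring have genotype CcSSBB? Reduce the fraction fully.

CcSsBb gametes: CSB×1, CSb×1, CsB×1, Csb×1, cSB×1, cSb×1, csB×1, csb×1
CCSsBB gametes: CSB×4, CsB×4
CcSsBb×CCSsBB grid (8·8=64): CCSSBB=4 CCSSBb=4 CCSsBB=8 CCSsBb=8 CCssBB=4 CCssBb=4 CcSSBB=4 CcSSBb=4 CcSsBB=8 CcSsBb=8 CcssBB=4 CcssBb=4
CcSSBB hits 4/64; gcd=4; 4÷4/64÷4 = 1/16

P(CcSSBB) = 1/16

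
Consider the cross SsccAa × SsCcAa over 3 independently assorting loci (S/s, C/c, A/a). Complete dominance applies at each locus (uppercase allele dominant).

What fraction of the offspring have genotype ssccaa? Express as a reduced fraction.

P(ssccaa) = 1/32

SsccAa gametes: ScA×2, Sca×2, scA×2, sca×2
SsCcAa gametes: SCA×1, SCa×1, ScA×1, Sca×1, sCA×1, sCa×1, scA×1, sca×1
SsccAa×SsCcAa grid (8·8=64): SSCcAA=2 SSCcAa=4 SSCcaa=2 SSccAA=2 SSccAa=4 SSccaa=2 SsCcAA=4 SsCcAa=8 SsCcaa=4 SsccAA=4 SsccAa=8 Ssccaa=4 ssCcAA=2 ssCcAa=4 ssCcaa=2 ssccAA=2 ssccAa=4 ssccaa=2
ssccaa hits 2/64; gcd=2; 2÷2/64÷2 = 1/32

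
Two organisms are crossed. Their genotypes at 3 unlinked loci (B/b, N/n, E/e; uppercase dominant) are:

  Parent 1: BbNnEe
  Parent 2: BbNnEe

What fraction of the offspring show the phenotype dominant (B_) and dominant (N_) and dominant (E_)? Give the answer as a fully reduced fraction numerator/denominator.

P(B_ N_ E_) = 27/64

BbNnEe gametes: BNE×1, BNe×1, BnE×1, Bne×1, bNE×1, bNe×1, bnE×1, bne×1
BbNnEe gametes: BNE×1, BNe×1, BnE×1, Bne×1, bNE×1, bNe×1, bnE×1, bne×1
BbNnEe×BbNnEe grid (8·8=64): BBNNEE=1 BBNNEe=2 BBNNee=1 BBNnEE=2 BBNnEe=4 BBNnee=2 BBnnEE=1 BBnnEe=2 BBnnee=1 BbNNEE=2 BbNNEe=4 BbNNee=2 BbNnEE=4 BbNnEe=8 BbNnee=4 BbnnEE=2 BbnnEe=4 Bbnnee=2 bbNNEE=1 bbNNEe=2 bbNNee=1 bbNnEE=2 bbNnEe=4 bbNnee=2 bbnnEE=1 bbnnEe=2 bbnnee=1
B_ N_ E_ hits 27/64; gcd=1; 27÷1/64÷1 = 27/64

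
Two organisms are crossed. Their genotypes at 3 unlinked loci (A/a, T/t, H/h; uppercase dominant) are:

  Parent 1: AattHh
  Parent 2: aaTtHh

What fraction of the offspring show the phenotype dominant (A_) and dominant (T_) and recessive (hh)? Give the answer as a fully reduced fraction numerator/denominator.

AattHh gametes: AtH×2, Ath×2, atH×2, ath×2
aaTtHh gametes: aTH×2, aTh×2, atH×2, ath×2
AattHh×aaTtHh grid (8·8=64): AaTtHH=4 AaTtHh=8 AaTthh=4 AattHH=4 AattHh=8 Aatthh=4 aaTtHH=4 aaTtHh=8 aaTthh=4 aattHH=4 aattHh=8 aatthh=4
A_ T_ hh hits 4/64; gcd=4; 4÷4/64÷4 = 1/16

P(A_ T_ hh) = 1/16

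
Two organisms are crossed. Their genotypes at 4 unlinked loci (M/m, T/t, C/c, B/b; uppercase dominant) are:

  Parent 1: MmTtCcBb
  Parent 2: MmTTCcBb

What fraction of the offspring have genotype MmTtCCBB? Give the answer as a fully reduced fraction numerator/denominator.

MmTtCcBb gametes: MTCB×1, MTCb×1, MTcB×1, MTcb×1, MtCB×1, MtCb×1, MtcB×1, Mtcb×1, mTCB×1, mTCb×1, mTcB×1, mTcb×1, mtCB×1, mtCb×1, mtcB×1, mtcb×1
MmTTCcBb gametes: MTCB×2, MTCb×2, MTcB×2, MTcb×2, mTCB×2, mTCb×2, mTcB×2, mTcb×2
MmTtCcBb×MmTTCcBb grid (16·16=256): MMTTCCBB=2 MMTTCCBb=4 MMTTCCbb=2 MMTTCcBB=4 MMTTCcBb=8 MMTTCcbb=4 MMTTccBB=2 MMTTccBb=4 MMTTccbb=2 MMTtCCBB=2 MMTtCCBb=4 MMTtCCbb=2 MMTtCcBB=4 MMTtCcBb=8 MMTtCcbb=4 MMTtccBB=2 MMTtccBb=4 MMTtccbb=2 MmTTCCBB=4 MmTTCCBb=8 MmTTCCbb=4 MmTTCcBB=8 MmTTCcBb=16 MmTTCcbb=8 MmTTccBB=4 MmTTccBb=8 MmTTccbb=4 MmTtCCBB=4 MmTtCCBb=8 MmTtCCbb=4 MmTtCcBB=8 MmTtCcBb=16 MmTtCcbb=8 MmTtccBB=4 MmTtccBb=8 MmTtccbb=4 mmTTCCBB=2 mmTTCCBb=4 mmTTCCbb=2 mmTTCcBB=4 mmTTCcBb=8 mmTTCcbb=4 mmTTccBB=2 mmTTccBb=4 mmTTccbb=2 mmTtCCBB=2 mmTtCCBb=4 mmTtCCbb=2 mmTtCcBB=4 mmTtCcBb=8 mmTtCcbb=4 mmTtccBB=2 mmTtccBb=4 mmTtccbb=2
MmTtCCBB hits 4/256; gcd=4; 4÷4/256÷4 = 1/64

P(MmTtCCBB) = 1/64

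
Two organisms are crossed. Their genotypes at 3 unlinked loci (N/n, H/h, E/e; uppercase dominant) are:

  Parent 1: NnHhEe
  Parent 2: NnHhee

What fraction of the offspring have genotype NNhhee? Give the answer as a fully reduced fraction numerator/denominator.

P(NNhhee) = 1/32

NnHhEe gametes: NHE×1, NHe×1, NhE×1, Nhe×1, nHE×1, nHe×1, nhE×1, nhe×1
NnHhee gametes: NHe×2, Nhe×2, nHe×2, nhe×2
NnHhEe×NnHhee grid (8·8=64): NNHHEe=2 NNHHee=2 NNHhEe=4 NNHhee=4 NNhhEe=2 NNhhee=2 NnHHEe=4 NnHHee=4 NnHhEe=8 NnHhee=8 NnhhEe=4 Nnhhee=4 nnHHEe=2 nnHHee=2 nnHhEe=4 nnHhee=4 nnhhEe=2 nnhhee=2
NNhhee hits 2/64; gcd=2; 2÷2/64÷2 = 1/32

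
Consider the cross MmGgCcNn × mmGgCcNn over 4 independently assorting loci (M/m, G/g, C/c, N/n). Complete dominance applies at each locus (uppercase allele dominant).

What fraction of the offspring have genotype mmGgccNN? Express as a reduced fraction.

P(mmGgccNN) = 1/64

MmGgCcNn gametes: MGCN×1, MGCn×1, MGcN×1, MGcn×1, MgCN×1, MgCn×1, MgcN×1, Mgcn×1, mGCN×1, mGCn×1, mGcN×1, mGcn×1, mgCN×1, mgCn×1, mgcN×1, mgcn×1
mmGgCcNn gametes: mGCN×2, mGCn×2, mGcN×2, mGcn×2, mgCN×2, mgCn×2, mgcN×2, mgcn×2
MmGgCcNn×mmGgCcNn grid (16·16=256): MmGGCCNN=2 MmGGCCNn=4 MmGGCCnn=2 MmGGCcNN=4 MmGGCcNn=8 MmGGCcnn=4 MmGGccNN=2 MmGGccNn=4 MmGGccnn=2 MmGgCCNN=4 MmGgCCNn=8 MmGgCCnn=4 MmGgCcNN=8 MmGgCcNn=16 MmGgCcnn=8 MmGgccNN=4 MmGgccNn=8 MmGgccnn=4 MmggCCNN=2 MmggCCNn=4 MmggCCnn=2 MmggCcNN=4 MmggCcNn=8 MmggCcnn=4 MmggccNN=2 MmggccNn=4 Mmggccnn=2 mmGGCCNN=2 mmGGCCNn=4 mmGGCCnn=2 mmGGCcNN=4 mmGGCcNn=8 mmGGCcnn=4 mmGGccNN=2 mmGGccNn=4 mmGGccnn=2 mmGgCCNN=4 mmGgCCNn=8 mmGgCCnn=4 mmGgCcNN=8 mmGgCcNn=16 mmGgCcnn=8 mmGgccNN=4 mmGgccNn=8 mmGgccnn=4 mmggCCNN=2 mmggCCNn=4 mmggCCnn=2 mmggCcNN=4 mmggCcNn=8 mmggCcnn=4 mmggccNN=2 mmggccNn=4 mmggccnn=2
mmGgccNN hits 4/256; gcd=4; 4÷4/256÷4 = 1/64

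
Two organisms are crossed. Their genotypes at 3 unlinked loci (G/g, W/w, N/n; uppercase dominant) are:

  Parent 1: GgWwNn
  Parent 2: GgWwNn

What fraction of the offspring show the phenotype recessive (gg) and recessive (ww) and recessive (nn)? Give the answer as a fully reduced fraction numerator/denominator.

GgWwNn gametes: GWN×1, GWn×1, GwN×1, Gwn×1, gWN×1, gWn×1, gwN×1, gwn×1
GgWwNn gametes: GWN×1, GWn×1, GwN×1, Gwn×1, gWN×1, gWn×1, gwN×1, gwn×1
GgWwNn×GgWwNn grid (8·8=64): GGWWNN=1 GGWWNn=2 GGWWnn=1 GGWwNN=2 GGWwNn=4 GGWwnn=2 GGwwNN=1 GGwwNn=2 GGwwnn=1 GgWWNN=2 GgWWNn=4 GgWWnn=2 GgWwNN=4 GgWwNn=8 GgWwnn=4 GgwwNN=2 GgwwNn=4 Ggwwnn=2 ggWWNN=1 ggWWNn=2 ggWWnn=1 ggWwNN=2 ggWwNn=4 ggWwnn=2 ggwwNN=1 ggwwNn=2 ggwwnn=1
gg ww nn hits 1/64; gcd=1; 1÷1/64÷1 = 1/64

P(gg ww nn) = 1/64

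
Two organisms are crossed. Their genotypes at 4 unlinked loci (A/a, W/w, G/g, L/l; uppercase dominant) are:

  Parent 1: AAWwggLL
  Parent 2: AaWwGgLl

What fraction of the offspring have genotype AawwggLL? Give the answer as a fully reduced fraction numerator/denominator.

P(AawwggLL) = 1/32

AAWwggLL gametes: AWgL×8, AwgL×8
AaWwGgLl gametes: AWGL×1, AWGl×1, AWgL×1, AWgl×1, AwGL×1, AwGl×1, AwgL×1, Awgl×1, aWGL×1, aWGl×1, aWgL×1, aWgl×1, awGL×1, awGl×1, awgL×1, awgl×1
AAWwggLL×AaWwGgLl grid (16·16=256): AAWWGgLL=8 AAWWGgLl=8 AAWWggLL=8 AAWWggLl=8 AAWwGgLL=16 AAWwGgLl=16 AAWwggLL=16 AAWwggLl=16 AAwwGgLL=8 AAwwGgLl=8 AAwwggLL=8 AAwwggLl=8 AaWWGgLL=8 AaWWGgLl=8 AaWWggLL=8 AaWWggLl=8 AaWwGgLL=16 AaWwGgLl=16 AaWwggLL=16 AaWwggLl=16 AawwGgLL=8 AawwGgLl=8 AawwggLL=8 AawwggLl=8
AawwggLL hits 8/256; gcd=8; 8÷8/256÷8 = 1/32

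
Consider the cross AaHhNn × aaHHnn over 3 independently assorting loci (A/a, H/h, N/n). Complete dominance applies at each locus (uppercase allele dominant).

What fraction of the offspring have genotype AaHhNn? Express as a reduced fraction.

AaHhNn gametes: AHN×1, AHn×1, AhN×1, Ahn×1, aHN×1, aHn×1, ahN×1, ahn×1
aaHHnn gametes: aHn×8
AaHhNn×aaHHnn grid (8·8=64): AaHHNn=8 AaHHnn=8 AaHhNn=8 AaHhnn=8 aaHHNn=8 aaHHnn=8 aaHhNn=8 aaHhnn=8
AaHhNn hits 8/64; gcd=8; 8÷8/64÷8 = 1/8

P(AaHhNn) = 1/8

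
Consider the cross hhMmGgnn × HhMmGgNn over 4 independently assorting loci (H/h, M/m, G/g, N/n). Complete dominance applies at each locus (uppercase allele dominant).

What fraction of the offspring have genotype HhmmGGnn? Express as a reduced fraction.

P(HhmmGGnn) = 1/64

hhMmGgnn gametes: hMGn×4, hMgn×4, hmGn×4, hmgn×4
HhMmGgNn gametes: HMGN×1, HMGn×1, HMgN×1, HMgn×1, HmGN×1, HmGn×1, HmgN×1, Hmgn×1, hMGN×1, hMGn×1, hMgN×1, hMgn×1, hmGN×1, hmGn×1, hmgN×1, hmgn×1
hhMmGgnn×HhMmGgNn grid (16·16=256): HhMMGGNn=4 HhMMGGnn=4 HhMMGgNn=8 HhMMGgnn=8 HhMMggNn=4 HhMMggnn=4 HhMmGGNn=8 HhMmGGnn=8 HhMmGgNn=16 HhMmGgnn=16 HhMmggNn=8 HhMmggnn=8 HhmmGGNn=4 HhmmGGnn=4 HhmmGgNn=8 HhmmGgnn=8 HhmmggNn=4 Hhmmggnn=4 hhMMGGNn=4 hhMMGGnn=4 hhMMGgNn=8 hhMMGgnn=8 hhMMggNn=4 hhMMggnn=4 hhMmGGNn=8 hhMmGGnn=8 hhMmGgNn=16 hhMmGgnn=16 hhMmggNn=8 hhMmggnn=8 hhmmGGNn=4 hhmmGGnn=4 hhmmGgNn=8 hhmmGgnn=8 hhmmggNn=4 hhmmggnn=4
HhmmGGnn hits 4/256; gcd=4; 4÷4/256÷4 = 1/64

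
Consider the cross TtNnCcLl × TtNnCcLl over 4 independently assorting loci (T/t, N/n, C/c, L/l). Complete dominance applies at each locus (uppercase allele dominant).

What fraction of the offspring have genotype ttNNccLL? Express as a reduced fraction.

TtNnCcLl gametes: TNCL×1, TNCl×1, TNcL×1, TNcl×1, TnCL×1, TnCl×1, TncL×1, Tncl×1, tNCL×1, tNCl×1, tNcL×1, tNcl×1, tnCL×1, tnCl×1, tncL×1, tncl×1
TtNnCcLl gametes: TNCL×1, TNCl×1, TNcL×1, TNcl×1, TnCL×1, TnCl×1, TncL×1, Tncl×1, tNCL×1, tNCl×1, tNcL×1, tNcl×1, tnCL×1, tnCl×1, tncL×1, tncl×1
TtNnCcLl×TtNnCcLl grid (16·16=256): TTNNCCLL=1 TTNNCCLl=2 TTNNCCll=1 TTNNCcLL=2 TTNNCcLl=4 TTNNCcll=2 TTNNccLL=1 TTNNccLl=2 TTNNccll=1 TTNnCCLL=2 TTNnCCLl=4 TTNnCCll=2 TTNnCcLL=4 TTNnCcLl=8 TTNnCcll=4 TTNnccLL=2 TTNnccLl=4 TTNnccll=2 TTnnCCLL=1 TTnnCCLl=2 TTnnCCll=1 TTnnCcLL=2 TTnnCcLl=4 TTnnCcll=2 TTnnccLL=1 TTnnccLl=2 TTnnccll=1 TtNNCCLL=2 TtNNCCLl=4 TtNNCCll=2 TtNNCcLL=4 TtNNCcLl=8 TtNNCcll=4 TtNNccLL=2 TtNNccLl=4 TtNNccll=2 TtNnCCLL=4 TtNnCCLl=8 TtNnCCll=4 TtNnCcLL=8 TtNnCcLl=16 TtNnCcll=8 TtNnccLL=4 TtNnccLl=8 TtNnccll=4 TtnnCCLL=2 TtnnCCLl=4 TtnnCCll=2 TtnnCcLL=4 TtnnCcLl=8 TtnnCcll=4 TtnnccLL=2 TtnnccLl=4 Ttnnccll=2 ttNNCCLL=1 ttNNCCLl=2 ttNNCCll=1 ttNNCcLL=2 ttNNCcLl=4 ttNNCcll=2 ttNNccLL=1 ttNNccLl=2 ttNNccll=1 ttNnCCLL=2 ttNnCCLl=4 ttNnCCll=2 ttNnCcLL=4 ttNnCcLl=8 ttNnCcll=4 ttNnccLL=2 ttNnccLl=4 ttNnccll=2 ttnnCCLL=1 ttnnCCLl=2 ttnnCCll=1 ttnnCcLL=2 ttnnCcLl=4 ttnnCcll=2 ttnnccLL=1 ttnnccLl=2 ttnnccll=1
ttNNccLL hits 1/256; gcd=1; 1÷1/256÷1 = 1/256

P(ttNNccLL) = 1/256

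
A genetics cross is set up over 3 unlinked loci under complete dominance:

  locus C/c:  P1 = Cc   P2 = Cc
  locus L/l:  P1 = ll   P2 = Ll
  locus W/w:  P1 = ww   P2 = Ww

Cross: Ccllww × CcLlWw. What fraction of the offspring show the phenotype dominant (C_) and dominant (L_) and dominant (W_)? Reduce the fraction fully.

P(C_ L_ W_) = 3/16

Ccllww gametes: Clw×4, clw×4
CcLlWw gametes: CLW×1, CLw×1, ClW×1, Clw×1, cLW×1, cLw×1, clW×1, clw×1
Ccllww×CcLlWw grid (8·8=64): CCLlWw=4 CCLlww=4 CCllWw=4 CCllww=4 CcLlWw=8 CcLlww=8 CcllWw=8 Ccllww=8 ccLlWw=4 ccLlww=4 ccllWw=4 ccllww=4
C_ L_ W_ hits 12/64; gcd=4; 12÷4/64÷4 = 3/16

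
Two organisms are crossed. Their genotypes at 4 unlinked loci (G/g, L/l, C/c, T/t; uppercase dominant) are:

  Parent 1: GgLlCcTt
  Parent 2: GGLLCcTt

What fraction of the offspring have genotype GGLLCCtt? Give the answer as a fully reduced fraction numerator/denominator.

P(GGLLCCtt) = 1/64

GgLlCcTt gametes: GLCT×1, GLCt×1, GLcT×1, GLct×1, GlCT×1, GlCt×1, GlcT×1, Glct×1, gLCT×1, gLCt×1, gLcT×1, gLct×1, glCT×1, glCt×1, glcT×1, glct×1
GGLLCcTt gametes: GLCT×4, GLCt×4, GLcT×4, GLct×4
GgLlCcTt×GGLLCcTt grid (16·16=256): GGLLCCTT=4 GGLLCCTt=8 GGLLCCtt=4 GGLLCcTT=8 GGLLCcTt=16 GGLLCctt=8 GGLLccTT=4 GGLLccTt=8 GGLLcctt=4 GGLlCCTT=4 GGLlCCTt=8 GGLlCCtt=4 GGLlCcTT=8 GGLlCcTt=16 GGLlCctt=8 GGLlccTT=4 GGLlccTt=8 GGLlcctt=4 GgLLCCTT=4 GgLLCCTt=8 GgLLCCtt=4 GgLLCcTT=8 GgLLCcTt=16 GgLLCctt=8 GgLLccTT=4 GgLLccTt=8 GgLLcctt=4 GgLlCCTT=4 GgLlCCTt=8 GgLlCCtt=4 GgLlCcTT=8 GgLlCcTt=16 GgLlCctt=8 GgLlccTT=4 GgLlccTt=8 GgLlcctt=4
GGLLCCtt hits 4/256; gcd=4; 4÷4/256÷4 = 1/64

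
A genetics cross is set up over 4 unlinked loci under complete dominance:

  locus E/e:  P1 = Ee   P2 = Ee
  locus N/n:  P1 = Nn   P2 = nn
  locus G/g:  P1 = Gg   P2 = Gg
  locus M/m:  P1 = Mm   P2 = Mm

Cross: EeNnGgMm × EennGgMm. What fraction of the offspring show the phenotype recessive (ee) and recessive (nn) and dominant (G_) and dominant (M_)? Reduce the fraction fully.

P(ee nn G_ M_) = 9/128

EeNnGgMm gametes: ENGM×1, ENGm×1, ENgM×1, ENgm×1, EnGM×1, EnGm×1, EngM×1, Engm×1, eNGM×1, eNGm×1, eNgM×1, eNgm×1, enGM×1, enGm×1, engM×1, engm×1
EennGgMm gametes: EnGM×2, EnGm×2, EngM×2, Engm×2, enGM×2, enGm×2, engM×2, engm×2
EeNnGgMm×EennGgMm grid (16·16=256): EENnGGMM=2 EENnGGMm=4 EENnGGmm=2 EENnGgMM=4 EENnGgMm=8 EENnGgmm=4 EENnggMM=2 EENnggMm=4 EENnggmm=2 EEnnGGMM=2 EEnnGGMm=4 EEnnGGmm=2 EEnnGgMM=4 EEnnGgMm=8 EEnnGgmm=4 EEnnggMM=2 EEnnggMm=4 EEnnggmm=2 EeNnGGMM=4 EeNnGGMm=8 EeNnGGmm=4 EeNnGgMM=8 EeNnGgMm=16 EeNnGgmm=8 EeNnggMM=4 EeNnggMm=8 EeNnggmm=4 EennGGMM=4 EennGGMm=8 EennGGmm=4 EennGgMM=8 EennGgMm=16 EennGgmm=8 EennggMM=4 EennggMm=8 Eennggmm=4 eeNnGGMM=2 eeNnGGMm=4 eeNnGGmm=2 eeNnGgMM=4 eeNnGgMm=8 eeNnGgmm=4 eeNnggMM=2 eeNnggMm=4 eeNnggmm=2 eennGGMM=2 eennGGMm=4 eennGGmm=2 eennGgMM=4 eennGgMm=8 eennGgmm=4 eennggMM=2 eennggMm=4 eennggmm=2
ee nn G_ M_ hits 18/256; gcd=2; 18÷2/256÷2 = 9/128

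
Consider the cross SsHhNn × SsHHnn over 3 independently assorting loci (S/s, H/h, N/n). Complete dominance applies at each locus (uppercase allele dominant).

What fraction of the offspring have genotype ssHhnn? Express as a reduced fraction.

SsHhNn gametes: SHN×1, SHn×1, ShN×1, Shn×1, sHN×1, sHn×1, shN×1, shn×1
SsHHnn gametes: SHn×4, sHn×4
SsHhNn×SsHHnn grid (8·8=64): SSHHNn=4 SSHHnn=4 SSHhNn=4 SSHhnn=4 SsHHNn=8 SsHHnn=8 SsHhNn=8 SsHhnn=8 ssHHNn=4 ssHHnn=4 ssHhNn=4 ssHhnn=4
ssHhnn hits 4/64; gcd=4; 4÷4/64÷4 = 1/16

P(ssHhnn) = 1/16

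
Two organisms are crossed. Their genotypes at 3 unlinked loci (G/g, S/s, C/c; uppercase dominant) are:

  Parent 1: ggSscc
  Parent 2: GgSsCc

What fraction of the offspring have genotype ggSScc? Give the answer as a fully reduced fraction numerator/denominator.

P(ggSScc) = 1/16

ggSscc gametes: gSc×4, gsc×4
GgSsCc gametes: GSC×1, GSc×1, GsC×1, Gsc×1, gSC×1, gSc×1, gsC×1, gsc×1
ggSscc×GgSsCc grid (8·8=64): GgSSCc=4 GgSScc=4 GgSsCc=8 GgSscc=8 GgssCc=4 Ggsscc=4 ggSSCc=4 ggSScc=4 ggSsCc=8 ggSscc=8 ggssCc=4 ggsscc=4
ggSScc hits 4/64; gcd=4; 4÷4/64÷4 = 1/16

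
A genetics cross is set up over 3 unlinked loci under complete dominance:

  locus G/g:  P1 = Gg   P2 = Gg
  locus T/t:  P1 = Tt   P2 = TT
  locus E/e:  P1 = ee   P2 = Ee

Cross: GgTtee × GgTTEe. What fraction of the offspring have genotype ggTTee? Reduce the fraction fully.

P(ggTTee) = 1/16

GgTtee gametes: GTe×2, Gte×2, gTe×2, gte×2
GgTTEe gametes: GTE×2, GTe×2, gTE×2, gTe×2
GgTtee×GgTTEe grid (8·8=64): GGTTEe=4 GGTTee=4 GGTtEe=4 GGTtee=4 GgTTEe=8 GgTTee=8 GgTtEe=8 GgTtee=8 ggTTEe=4 ggTTee=4 ggTtEe=4 ggTtee=4
ggTTee hits 4/64; gcd=4; 4÷4/64÷4 = 1/16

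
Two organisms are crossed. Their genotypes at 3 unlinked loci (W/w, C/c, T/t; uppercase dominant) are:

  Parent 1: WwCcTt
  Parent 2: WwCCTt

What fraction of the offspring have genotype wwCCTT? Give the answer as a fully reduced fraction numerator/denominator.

P(wwCCTT) = 1/32

WwCcTt gametes: WCT×1, WCt×1, WcT×1, Wct×1, wCT×1, wCt×1, wcT×1, wct×1
WwCCTt gametes: WCT×2, WCt×2, wCT×2, wCt×2
WwCcTt×WwCCTt grid (8·8=64): WWCCTT=2 WWCCTt=4 WWCCtt=2 WWCcTT=2 WWCcTt=4 WWCctt=2 WwCCTT=4 WwCCTt=8 WwCCtt=4 WwCcTT=4 WwCcTt=8 WwCctt=4 wwCCTT=2 wwCCTt=4 wwCCtt=2 wwCcTT=2 wwCcTt=4 wwCctt=2
wwCCTT hits 2/64; gcd=2; 2÷2/64÷2 = 1/32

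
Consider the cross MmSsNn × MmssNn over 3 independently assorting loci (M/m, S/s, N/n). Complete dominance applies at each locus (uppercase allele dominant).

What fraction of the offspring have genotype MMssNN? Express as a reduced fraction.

P(MMssNN) = 1/32

MmSsNn gametes: MSN×1, MSn×1, MsN×1, Msn×1, mSN×1, mSn×1, msN×1, msn×1
MmssNn gametes: MsN×2, Msn×2, msN×2, msn×2
MmSsNn×MmssNn grid (8·8=64): MMSsNN=2 MMSsNn=4 MMSsnn=2 MMssNN=2 MMssNn=4 MMssnn=2 MmSsNN=4 MmSsNn=8 MmSsnn=4 MmssNN=4 MmssNn=8 Mmssnn=4 mmSsNN=2 mmSsNn=4 mmSsnn=2 mmssNN=2 mmssNn=4 mmssnn=2
MMssNN hits 2/64; gcd=2; 2÷2/64÷2 = 1/32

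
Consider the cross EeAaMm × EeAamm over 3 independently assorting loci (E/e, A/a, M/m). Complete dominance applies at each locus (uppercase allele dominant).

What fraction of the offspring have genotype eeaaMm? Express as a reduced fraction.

EeAaMm gametes: EAM×1, EAm×1, EaM×1, Eam×1, eAM×1, eAm×1, eaM×1, eam×1
EeAamm gametes: EAm×2, Eam×2, eAm×2, eam×2
EeAaMm×EeAamm grid (8·8=64): EEAAMm=2 EEAAmm=2 EEAaMm=4 EEAamm=4 EEaaMm=2 EEaamm=2 EeAAMm=4 EeAAmm=4 EeAaMm=8 EeAamm=8 EeaaMm=4 Eeaamm=4 eeAAMm=2 eeAAmm=2 eeAaMm=4 eeAamm=4 eeaaMm=2 eeaamm=2
eeaaMm hits 2/64; gcd=2; 2÷2/64÷2 = 1/32

P(eeaaMm) = 1/32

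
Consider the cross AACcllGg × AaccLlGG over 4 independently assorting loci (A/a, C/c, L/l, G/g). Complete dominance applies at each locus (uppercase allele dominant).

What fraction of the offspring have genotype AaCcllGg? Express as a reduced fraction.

AACcllGg gametes: AClG×4, AClg×4, AclG×4, Aclg×4
AaccLlGG gametes: AcLG×4, AclG×4, acLG×4, aclG×4
AACcllGg×AaccLlGG grid (16·16=256): AACcLlGG=16 AACcLlGg=16 AACcllGG=16 AACcllGg=16 AAccLlGG=16 AAccLlGg=16 AAccllGG=16 AAccllGg=16 AaCcLlGG=16 AaCcLlGg=16 AaCcllGG=16 AaCcllGg=16 AaccLlGG=16 AaccLlGg=16 AaccllGG=16 AaccllGg=16
AaCcllGg hits 16/256; gcd=16; 16÷16/256÷16 = 1/16

P(AaCcllGg) = 1/16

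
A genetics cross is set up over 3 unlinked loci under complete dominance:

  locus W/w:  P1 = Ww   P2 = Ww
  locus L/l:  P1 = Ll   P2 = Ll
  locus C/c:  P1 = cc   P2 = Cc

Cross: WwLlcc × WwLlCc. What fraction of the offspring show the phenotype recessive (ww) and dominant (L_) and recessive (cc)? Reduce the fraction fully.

WwLlcc gametes: WLc×2, Wlc×2, wLc×2, wlc×2
WwLlCc gametes: WLC×1, WLc×1, WlC×1, Wlc×1, wLC×1, wLc×1, wlC×1, wlc×1
WwLlcc×WwLlCc grid (8·8=64): WWLLCc=2 WWLLcc=2 WWLlCc=4 WWLlcc=4 WWllCc=2 WWllcc=2 WwLLCc=4 WwLLcc=4 WwLlCc=8 WwLlcc=8 WwllCc=4 Wwllcc=4 wwLLCc=2 wwLLcc=2 wwLlCc=4 wwLlcc=4 wwllCc=2 wwllcc=2
ww L_ cc hits 6/64; gcd=2; 6÷2/64÷2 = 3/32

P(ww L_ cc) = 3/32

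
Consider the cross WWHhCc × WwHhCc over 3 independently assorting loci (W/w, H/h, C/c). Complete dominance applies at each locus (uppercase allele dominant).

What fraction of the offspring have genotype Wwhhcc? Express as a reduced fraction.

P(Wwhhcc) = 1/32

WWHhCc gametes: WHC×2, WHc×2, WhC×2, Whc×2
WwHhCc gametes: WHC×1, WHc×1, WhC×1, Whc×1, wHC×1, wHc×1, whC×1, whc×1
WWHhCc×WwHhCc grid (8·8=64): WWHHCC=2 WWHHCc=4 WWHHcc=2 WWHhCC=4 WWHhCc=8 WWHhcc=4 WWhhCC=2 WWhhCc=4 WWhhcc=2 WwHHCC=2 WwHHCc=4 WwHHcc=2 WwHhCC=4 WwHhCc=8 WwHhcc=4 WwhhCC=2 WwhhCc=4 Wwhhcc=2
Wwhhcc hits 2/64; gcd=2; 2÷2/64÷2 = 1/32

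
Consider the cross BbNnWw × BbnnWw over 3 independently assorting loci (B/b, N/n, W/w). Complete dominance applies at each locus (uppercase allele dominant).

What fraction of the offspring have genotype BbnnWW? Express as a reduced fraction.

P(BbnnWW) = 1/16

BbNnWw gametes: BNW×1, BNw×1, BnW×1, Bnw×1, bNW×1, bNw×1, bnW×1, bnw×1
BbnnWw gametes: BnW×2, Bnw×2, bnW×2, bnw×2
BbNnWw×BbnnWw grid (8·8=64): BBNnWW=2 BBNnWw=4 BBNnww=2 BBnnWW=2 BBnnWw=4 BBnnww=2 BbNnWW=4 BbNnWw=8 BbNnww=4 BbnnWW=4 BbnnWw=8 Bbnnww=4 bbNnWW=2 bbNnWw=4 bbNnww=2 bbnnWW=2 bbnnWw=4 bbnnww=2
BbnnWW hits 4/64; gcd=4; 4÷4/64÷4 = 1/16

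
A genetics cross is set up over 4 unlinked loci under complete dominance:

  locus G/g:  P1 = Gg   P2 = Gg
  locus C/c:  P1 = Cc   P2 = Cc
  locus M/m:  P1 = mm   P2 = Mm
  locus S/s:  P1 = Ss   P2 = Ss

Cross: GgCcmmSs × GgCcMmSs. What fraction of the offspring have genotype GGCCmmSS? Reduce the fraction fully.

P(GGCCmmSS) = 1/128

GgCcmmSs gametes: GCmS×2, GCms×2, GcmS×2, Gcms×2, gCmS×2, gCms×2, gcmS×2, gcms×2
GgCcMmSs gametes: GCMS×1, GCMs×1, GCmS×1, GCms×1, GcMS×1, GcMs×1, GcmS×1, Gcms×1, gCMS×1, gCMs×1, gCmS×1, gCms×1, gcMS×1, gcMs×1, gcmS×1, gcms×1
GgCcmmSs×GgCcMmSs grid (16·16=256): GGCCMmSS=2 GGCCMmSs=4 GGCCMmss=2 GGCCmmSS=2 GGCCmmSs=4 GGCCmmss=2 GGCcMmSS=4 GGCcMmSs=8 GGCcMmss=4 GGCcmmSS=4 GGCcmmSs=8 GGCcmmss=4 GGccMmSS=2 GGccMmSs=4 GGccMmss=2 GGccmmSS=2 GGccmmSs=4 GGccmmss=2 GgCCMmSS=4 GgCCMmSs=8 GgCCMmss=4 GgCCmmSS=4 GgCCmmSs=8 GgCCmmss=4 GgCcMmSS=8 GgCcMmSs=16 GgCcMmss=8 GgCcmmSS=8 GgCcmmSs=16 GgCcmmss=8 GgccMmSS=4 GgccMmSs=8 GgccMmss=4 GgccmmSS=4 GgccmmSs=8 Ggccmmss=4 ggCCMmSS=2 ggCCMmSs=4 ggCCMmss=2 ggCCmmSS=2 ggCCmmSs=4 ggCCmmss=2 ggCcMmSS=4 ggCcMmSs=8 ggCcMmss=4 ggCcmmSS=4 ggCcmmSs=8 ggCcmmss=4 ggccMmSS=2 ggccMmSs=4 ggccMmss=2 ggccmmSS=2 ggccmmSs=4 ggccmmss=2
GGCCmmSS hits 2/256; gcd=2; 2÷2/256÷2 = 1/128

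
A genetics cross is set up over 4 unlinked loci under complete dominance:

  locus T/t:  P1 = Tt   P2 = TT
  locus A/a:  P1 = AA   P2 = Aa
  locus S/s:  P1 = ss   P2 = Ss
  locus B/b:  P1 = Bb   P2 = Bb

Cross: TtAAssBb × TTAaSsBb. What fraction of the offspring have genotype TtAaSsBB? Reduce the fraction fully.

TtAAssBb gametes: TAsB×4, TAsb×4, tAsB×4, tAsb×4
TTAaSsBb gametes: TASB×2, TASb×2, TAsB×2, TAsb×2, TaSB×2, TaSb×2, TasB×2, Tasb×2
TtAAssBb×TTAaSsBb grid (16·16=256): TTAASsBB=8 TTAASsBb=16 TTAASsbb=8 TTAAssBB=8 TTAAssBb=16 TTAAssbb=8 TTAaSsBB=8 TTAaSsBb=16 TTAaSsbb=8 TTAassBB=8 TTAassBb=16 TTAassbb=8 TtAASsBB=8 TtAASsBb=16 TtAASsbb=8 TtAAssBB=8 TtAAssBb=16 TtAAssbb=8 TtAaSsBB=8 TtAaSsBb=16 TtAaSsbb=8 TtAassBB=8 TtAassBb=16 TtAassbb=8
TtAaSsBB hits 8/256; gcd=8; 8÷8/256÷8 = 1/32

P(TtAaSsBB) = 1/32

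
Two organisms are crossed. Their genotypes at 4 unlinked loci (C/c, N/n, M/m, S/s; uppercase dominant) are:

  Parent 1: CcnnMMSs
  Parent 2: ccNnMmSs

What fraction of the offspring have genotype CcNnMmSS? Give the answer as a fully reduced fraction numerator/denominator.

P(CcNnMmSS) = 1/32

CcnnMMSs gametes: CnMS×4, CnMs×4, cnMS×4, cnMs×4
ccNnMmSs gametes: cNMS×2, cNMs×2, cNmS×2, cNms×2, cnMS×2, cnMs×2, cnmS×2, cnms×2
CcnnMMSs×ccNnMmSs grid (16·16=256): CcNnMMSS=8 CcNnMMSs=16 CcNnMMss=8 CcNnMmSS=8 CcNnMmSs=16 CcNnMmss=8 CcnnMMSS=8 CcnnMMSs=16 CcnnMMss=8 CcnnMmSS=8 CcnnMmSs=16 CcnnMmss=8 ccNnMMSS=8 ccNnMMSs=16 ccNnMMss=8 ccNnMmSS=8 ccNnMmSs=16 ccNnMmss=8 ccnnMMSS=8 ccnnMMSs=16 ccnnMMss=8 ccnnMmSS=8 ccnnMmSs=16 ccnnMmss=8
CcNnMmSS hits 8/256; gcd=8; 8÷8/256÷8 = 1/32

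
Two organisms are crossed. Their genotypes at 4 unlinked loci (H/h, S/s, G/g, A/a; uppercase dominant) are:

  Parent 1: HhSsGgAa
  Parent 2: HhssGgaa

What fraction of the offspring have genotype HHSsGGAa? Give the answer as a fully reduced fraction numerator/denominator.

P(HHSsGGAa) = 1/64

HhSsGgAa gametes: HSGA×1, HSGa×1, HSgA×1, HSga×1, HsGA×1, HsGa×1, HsgA×1, Hsga×1, hSGA×1, hSGa×1, hSgA×1, hSga×1, hsGA×1, hsGa×1, hsgA×1, hsga×1
HhssGgaa gametes: HsGa×4, Hsga×4, hsGa×4, hsga×4
HhSsGgAa×HhssGgaa grid (16·16=256): HHSsGGAa=4 HHSsGGaa=4 HHSsGgAa=8 HHSsGgaa=8 HHSsggAa=4 HHSsggaa=4 HHssGGAa=4 HHssGGaa=4 HHssGgAa=8 HHssGgaa=8 HHssggAa=4 HHssggaa=4 HhSsGGAa=8 HhSsGGaa=8 HhSsGgAa=16 HhSsGgaa=16 HhSsggAa=8 HhSsggaa=8 HhssGGAa=8 HhssGGaa=8 HhssGgAa=16 HhssGgaa=16 HhssggAa=8 Hhssggaa=8 hhSsGGAa=4 hhSsGGaa=4 hhSsGgAa=8 hhSsGgaa=8 hhSsggAa=4 hhSsggaa=4 hhssGGAa=4 hhssGGaa=4 hhssGgAa=8 hhssGgaa=8 hhssggAa=4 hhssggaa=4
HHSsGGAa hits 4/256; gcd=4; 4÷4/256÷4 = 1/64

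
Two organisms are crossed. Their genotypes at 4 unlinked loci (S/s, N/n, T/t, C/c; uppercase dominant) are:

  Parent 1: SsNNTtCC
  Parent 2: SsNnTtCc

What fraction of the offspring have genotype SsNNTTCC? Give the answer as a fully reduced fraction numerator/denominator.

P(SsNNTTCC) = 1/32

SsNNTtCC gametes: SNTC×4, SNtC×4, sNTC×4, sNtC×4
SsNnTtCc gametes: SNTC×1, SNTc×1, SNtC×1, SNtc×1, SnTC×1, SnTc×1, SntC×1, Sntc×1, sNTC×1, sNTc×1, sNtC×1, sNtc×1, snTC×1, snTc×1, sntC×1, sntc×1
SsNNTtCC×SsNnTtCc grid (16·16=256): SSNNTTCC=4 SSNNTTCc=4 SSNNTtCC=8 SSNNTtCc=8 SSNNttCC=4 SSNNttCc=4 SSNnTTCC=4 SSNnTTCc=4 SSNnTtCC=8 SSNnTtCc=8 SSNnttCC=4 SSNnttCc=4 SsNNTTCC=8 SsNNTTCc=8 SsNNTtCC=16 SsNNTtCc=16 SsNNttCC=8 SsNNttCc=8 SsNnTTCC=8 SsNnTTCc=8 SsNnTtCC=16 SsNnTtCc=16 SsNnttCC=8 SsNnttCc=8 ssNNTTCC=4 ssNNTTCc=4 ssNNTtCC=8 ssNNTtCc=8 ssNNttCC=4 ssNNttCc=4 ssNnTTCC=4 ssNnTTCc=4 ssNnTtCC=8 ssNnTtCc=8 ssNnttCC=4 ssNnttCc=4
SsNNTTCC hits 8/256; gcd=8; 8÷8/256÷8 = 1/32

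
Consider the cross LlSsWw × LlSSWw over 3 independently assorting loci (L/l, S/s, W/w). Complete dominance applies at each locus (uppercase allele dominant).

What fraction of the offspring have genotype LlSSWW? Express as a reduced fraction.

LlSsWw gametes: LSW×1, LSw×1, LsW×1, Lsw×1, lSW×1, lSw×1, lsW×1, lsw×1
LlSSWw gametes: LSW×2, LSw×2, lSW×2, lSw×2
LlSsWw×LlSSWw grid (8·8=64): LLSSWW=2 LLSSWw=4 LLSSww=2 LLSsWW=2 LLSsWw=4 LLSsww=2 LlSSWW=4 LlSSWw=8 LlSSww=4 LlSsWW=4 LlSsWw=8 LlSsww=4 llSSWW=2 llSSWw=4 llSSww=2 llSsWW=2 llSsWw=4 llSsww=2
LlSSWW hits 4/64; gcd=4; 4÷4/64÷4 = 1/16

P(LlSSWW) = 1/16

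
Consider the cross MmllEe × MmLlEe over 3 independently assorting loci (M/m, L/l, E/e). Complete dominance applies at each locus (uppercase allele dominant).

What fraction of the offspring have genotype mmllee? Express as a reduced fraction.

MmllEe gametes: MlE×2, Mle×2, mlE×2, mle×2
MmLlEe gametes: MLE×1, MLe×1, MlE×1, Mle×1, mLE×1, mLe×1, mlE×1, mle×1
MmllEe×MmLlEe grid (8·8=64): MMLlEE=2 MMLlEe=4 MMLlee=2 MMllEE=2 MMllEe=4 MMllee=2 MmLlEE=4 MmLlEe=8 MmLlee=4 MmllEE=4 MmllEe=8 Mmllee=4 mmLlEE=2 mmLlEe=4 mmLlee=2 mmllEE=2 mmllEe=4 mmllee=2
mmllee hits 2/64; gcd=2; 2÷2/64÷2 = 1/32

P(mmllee) = 1/32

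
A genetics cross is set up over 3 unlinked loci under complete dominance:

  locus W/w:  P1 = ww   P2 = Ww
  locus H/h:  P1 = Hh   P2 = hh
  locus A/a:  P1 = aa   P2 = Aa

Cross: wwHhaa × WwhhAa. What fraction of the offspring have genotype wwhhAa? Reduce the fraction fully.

P(wwhhAa) = 1/8

wwHhaa gametes: wHa×4, wha×4
WwhhAa gametes: WhA×2, Wha×2, whA×2, wha×2
wwHhaa×WwhhAa grid (8·8=64): WwHhAa=8 WwHhaa=8 WwhhAa=8 Wwhhaa=8 wwHhAa=8 wwHhaa=8 wwhhAa=8 wwhhaa=8
wwhhAa hits 8/64; gcd=8; 8÷8/64÷8 = 1/8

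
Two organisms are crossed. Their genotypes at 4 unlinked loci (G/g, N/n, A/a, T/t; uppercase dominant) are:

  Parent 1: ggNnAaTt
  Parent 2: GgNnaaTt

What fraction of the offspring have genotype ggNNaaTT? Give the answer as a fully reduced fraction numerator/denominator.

P(ggNNaaTT) = 1/64

ggNnAaTt gametes: gNAT×2, gNAt×2, gNaT×2, gNat×2, gnAT×2, gnAt×2, gnaT×2, gnat×2
GgNnaaTt gametes: GNaT×2, GNat×2, GnaT×2, Gnat×2, gNaT×2, gNat×2, gnaT×2, gnat×2
ggNnAaTt×GgNnaaTt grid (16·16=256): GgNNAaTT=4 GgNNAaTt=8 GgNNAatt=4 GgNNaaTT=4 GgNNaaTt=8 GgNNaatt=4 GgNnAaTT=8 GgNnAaTt=16 GgNnAatt=8 GgNnaaTT=8 GgNnaaTt=16 GgNnaatt=8 GgnnAaTT=4 GgnnAaTt=8 GgnnAatt=4 GgnnaaTT=4 GgnnaaTt=8 Ggnnaatt=4 ggNNAaTT=4 ggNNAaTt=8 ggNNAatt=4 ggNNaaTT=4 ggNNaaTt=8 ggNNaatt=4 ggNnAaTT=8 ggNnAaTt=16 ggNnAatt=8 ggNnaaTT=8 ggNnaaTt=16 ggNnaatt=8 ggnnAaTT=4 ggnnAaTt=8 ggnnAatt=4 ggnnaaTT=4 ggnnaaTt=8 ggnnaatt=4
ggNNaaTT hits 4/256; gcd=4; 4÷4/256÷4 = 1/64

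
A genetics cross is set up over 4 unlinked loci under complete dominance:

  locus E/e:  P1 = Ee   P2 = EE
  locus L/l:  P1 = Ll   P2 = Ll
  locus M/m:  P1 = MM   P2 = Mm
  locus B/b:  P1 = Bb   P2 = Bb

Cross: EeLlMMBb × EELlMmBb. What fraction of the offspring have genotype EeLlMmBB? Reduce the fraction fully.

P(EeLlMmBB) = 1/32

EeLlMMBb gametes: ELMB×2, ELMb×2, ElMB×2, ElMb×2, eLMB×2, eLMb×2, elMB×2, elMb×2
EELlMmBb gametes: ELMB×2, ELMb×2, ELmB×2, ELmb×2, ElMB×2, ElMb×2, ElmB×2, Elmb×2
EeLlMMBb×EELlMmBb grid (16·16=256): EELLMMBB=4 EELLMMBb=8 EELLMMbb=4 EELLMmBB=4 EELLMmBb=8 EELLMmbb=4 EELlMMBB=8 EELlMMBb=16 EELlMMbb=8 EELlMmBB=8 EELlMmBb=16 EELlMmbb=8 EEllMMBB=4 EEllMMBb=8 EEllMMbb=4 EEllMmBB=4 EEllMmBb=8 EEllMmbb=4 EeLLMMBB=4 EeLLMMBb=8 EeLLMMbb=4 EeLLMmBB=4 EeLLMmBb=8 EeLLMmbb=4 EeLlMMBB=8 EeLlMMBb=16 EeLlMMbb=8 EeLlMmBB=8 EeLlMmBb=16 EeLlMmbb=8 EellMMBB=4 EellMMBb=8 EellMMbb=4 EellMmBB=4 EellMmBb=8 EellMmbb=4
EeLlMmBB hits 8/256; gcd=8; 8÷8/256÷8 = 1/32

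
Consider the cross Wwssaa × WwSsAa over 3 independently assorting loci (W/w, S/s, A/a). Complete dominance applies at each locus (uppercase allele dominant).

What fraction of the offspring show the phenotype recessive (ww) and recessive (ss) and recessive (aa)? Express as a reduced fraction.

Wwssaa gametes: Wsa×4, wsa×4
WwSsAa gametes: WSA×1, WSa×1, WsA×1, Wsa×1, wSA×1, wSa×1, wsA×1, wsa×1
Wwssaa×WwSsAa grid (8·8=64): WWSsAa=4 WWSsaa=4 WWssAa=4 WWssaa=4 WwSsAa=8 WwSsaa=8 WwssAa=8 Wwssaa=8 wwSsAa=4 wwSsaa=4 wwssAa=4 wwssaa=4
ww ss aa hits 4/64; gcd=4; 4÷4/64÷4 = 1/16

P(ww ss aa) = 1/16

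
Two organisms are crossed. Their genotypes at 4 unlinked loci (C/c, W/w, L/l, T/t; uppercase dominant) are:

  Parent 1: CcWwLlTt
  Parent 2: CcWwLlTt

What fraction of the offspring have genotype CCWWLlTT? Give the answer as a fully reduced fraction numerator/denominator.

CcWwLlTt gametes: CWLT×1, CWLt×1, CWlT×1, CWlt×1, CwLT×1, CwLt×1, CwlT×1, Cwlt×1, cWLT×1, cWLt×1, cWlT×1, cWlt×1, cwLT×1, cwLt×1, cwlT×1, cwlt×1
CcWwLlTt gametes: CWLT×1, CWLt×1, CWlT×1, CWlt×1, CwLT×1, CwLt×1, CwlT×1, Cwlt×1, cWLT×1, cWLt×1, cWlT×1, cWlt×1, cwLT×1, cwLt×1, cwlT×1, cwlt×1
CcWwLlTt×CcWwLlTt grid (16·16=256): CCWWLLTT=1 CCWWLLTt=2 CCWWLLtt=1 CCWWLlTT=2 CCWWLlTt=4 CCWWLltt=2 CCWWllTT=1 CCWWllTt=2 CCWWlltt=1 CCWwLLTT=2 CCWwLLTt=4 CCWwLLtt=2 CCWwLlTT=4 CCWwLlTt=8 CCWwLltt=4 CCWwllTT=2 CCWwllTt=4 CCWwlltt=2 CCwwLLTT=1 CCwwLLTt=2 CCwwLLtt=1 CCwwLlTT=2 CCwwLlTt=4 CCwwLltt=2 CCwwllTT=1 CCwwllTt=2 CCwwlltt=1 CcWWLLTT=2 CcWWLLTt=4 CcWWLLtt=2 CcWWLlTT=4 CcWWLlTt=8 CcWWLltt=4 CcWWllTT=2 CcWWllTt=4 CcWWlltt=2 CcWwLLTT=4 CcWwLLTt=8 CcWwLLtt=4 CcWwLlTT=8 CcWwLlTt=16 CcWwLltt=8 CcWwllTT=4 CcWwllTt=8 CcWwlltt=4 CcwwLLTT=2 CcwwLLTt=4 CcwwLLtt=2 CcwwLlTT=4 CcwwLlTt=8 CcwwLltt=4 CcwwllTT=2 CcwwllTt=4 Ccwwlltt=2 ccWWLLTT=1 ccWWLLTt=2 ccWWLLtt=1 ccWWLlTT=2 ccWWLlTt=4 ccWWLltt=2 ccWWllTT=1 ccWWllTt=2 ccWWlltt=1 ccWwLLTT=2 ccWwLLTt=4 ccWwLLtt=2 ccWwLlTT=4 ccWwLlTt=8 ccWwLltt=4 ccWwllTT=2 ccWwllTt=4 ccWwlltt=2 ccwwLLTT=1 ccwwLLTt=2 ccwwLLtt=1 ccwwLlTT=2 ccwwLlTt=4 ccwwLltt=2 ccwwllTT=1 ccwwllTt=2 ccwwlltt=1
CCWWLlTT hits 2/256; gcd=2; 2÷2/256÷2 = 1/128

P(CCWWLlTT) = 1/128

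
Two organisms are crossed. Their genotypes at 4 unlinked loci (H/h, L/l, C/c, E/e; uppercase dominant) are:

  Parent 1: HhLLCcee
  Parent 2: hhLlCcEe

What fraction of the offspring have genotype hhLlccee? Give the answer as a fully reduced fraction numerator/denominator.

HhLLCcee gametes: HLCe×4, HLce×4, hLCe×4, hLce×4
hhLlCcEe gametes: hLCE×2, hLCe×2, hLcE×2, hLce×2, hlCE×2, hlCe×2, hlcE×2, hlce×2
HhLLCcee×hhLlCcEe grid (16·16=256): HhLLCCEe=8 HhLLCCee=8 HhLLCcEe=16 HhLLCcee=16 HhLLccEe=8 HhLLccee=8 HhLlCCEe=8 HhLlCCee=8 HhLlCcEe=16 HhLlCcee=16 HhLlccEe=8 HhLlccee=8 hhLLCCEe=8 hhLLCCee=8 hhLLCcEe=16 hhLLCcee=16 hhLLccEe=8 hhLLccee=8 hhLlCCEe=8 hhLlCCee=8 hhLlCcEe=16 hhLlCcee=16 hhLlccEe=8 hhLlccee=8
hhLlccee hits 8/256; gcd=8; 8÷8/256÷8 = 1/32

P(hhLlccee) = 1/32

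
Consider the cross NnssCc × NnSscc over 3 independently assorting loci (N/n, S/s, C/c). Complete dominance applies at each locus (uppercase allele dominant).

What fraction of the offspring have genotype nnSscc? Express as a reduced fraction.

P(nnSscc) = 1/16

NnssCc gametes: NsC×2, Nsc×2, nsC×2, nsc×2
NnSscc gametes: NSc×2, Nsc×2, nSc×2, nsc×2
NnssCc×NnSscc grid (8·8=64): NNSsCc=4 NNSscc=4 NNssCc=4 NNsscc=4 NnSsCc=8 NnSscc=8 NnssCc=8 Nnsscc=8 nnSsCc=4 nnSscc=4 nnssCc=4 nnsscc=4
nnSscc hits 4/64; gcd=4; 4÷4/64÷4 = 1/16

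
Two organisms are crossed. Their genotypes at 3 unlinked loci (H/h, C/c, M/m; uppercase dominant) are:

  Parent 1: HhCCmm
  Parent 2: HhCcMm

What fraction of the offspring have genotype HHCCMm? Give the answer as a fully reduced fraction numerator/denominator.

HhCCmm gametes: HCm×4, hCm×4
HhCcMm gametes: HCM×1, HCm×1, HcM×1, Hcm×1, hCM×1, hCm×1, hcM×1, hcm×1
HhCCmm×HhCcMm grid (8·8=64): HHCCMm=4 HHCCmm=4 HHCcMm=4 HHCcmm=4 HhCCMm=8 HhCCmm=8 HhCcMm=8 HhCcmm=8 hhCCMm=4 hhCCmm=4 hhCcMm=4 hhCcmm=4
HHCCMm hits 4/64; gcd=4; 4÷4/64÷4 = 1/16

P(HHCCMm) = 1/16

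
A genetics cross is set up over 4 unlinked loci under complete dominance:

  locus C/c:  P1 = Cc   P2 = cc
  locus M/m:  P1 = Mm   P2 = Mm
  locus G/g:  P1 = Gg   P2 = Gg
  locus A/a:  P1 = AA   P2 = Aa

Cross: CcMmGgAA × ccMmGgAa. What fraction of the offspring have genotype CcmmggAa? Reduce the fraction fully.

P(CcmmggAa) = 1/64

CcMmGgAA gametes: CMGA×2, CMgA×2, CmGA×2, CmgA×2, cMGA×2, cMgA×2, cmGA×2, cmgA×2
ccMmGgAa gametes: cMGA×2, cMGa×2, cMgA×2, cMga×2, cmGA×2, cmGa×2, cmgA×2, cmga×2
CcMmGgAA×ccMmGgAa grid (16·16=256): CcMMGGAA=4 CcMMGGAa=4 CcMMGgAA=8 CcMMGgAa=8 CcMMggAA=4 CcMMggAa=4 CcMmGGAA=8 CcMmGGAa=8 CcMmGgAA=16 CcMmGgAa=16 CcMmggAA=8 CcMmggAa=8 CcmmGGAA=4 CcmmGGAa=4 CcmmGgAA=8 CcmmGgAa=8 CcmmggAA=4 CcmmggAa=4 ccMMGGAA=4 ccMMGGAa=4 ccMMGgAA=8 ccMMGgAa=8 ccMMggAA=4 ccMMggAa=4 ccMmGGAA=8 ccMmGGAa=8 ccMmGgAA=16 ccMmGgAa=16 ccMmggAA=8 ccMmggAa=8 ccmmGGAA=4 ccmmGGAa=4 ccmmGgAA=8 ccmmGgAa=8 ccmmggAA=4 ccmmggAa=4
CcmmggAa hits 4/256; gcd=4; 4÷4/256÷4 = 1/64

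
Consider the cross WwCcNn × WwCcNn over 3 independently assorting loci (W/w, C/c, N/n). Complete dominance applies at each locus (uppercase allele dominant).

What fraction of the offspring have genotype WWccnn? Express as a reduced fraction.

WwCcNn gametes: WCN×1, WCn×1, WcN×1, Wcn×1, wCN×1, wCn×1, wcN×1, wcn×1
WwCcNn gametes: WCN×1, WCn×1, WcN×1, Wcn×1, wCN×1, wCn×1, wcN×1, wcn×1
WwCcNn×WwCcNn grid (8·8=64): WWCCNN=1 WWCCNn=2 WWCCnn=1 WWCcNN=2 WWCcNn=4 WWCcnn=2 WWccNN=1 WWccNn=2 WWccnn=1 WwCCNN=2 WwCCNn=4 WwCCnn=2 WwCcNN=4 WwCcNn=8 WwCcnn=4 WwccNN=2 WwccNn=4 Wwccnn=2 wwCCNN=1 wwCCNn=2 wwCCnn=1 wwCcNN=2 wwCcNn=4 wwCcnn=2 wwccNN=1 wwccNn=2 wwccnn=1
WWccnn hits 1/64; gcd=1; 1÷1/64÷1 = 1/64

P(WWccnn) = 1/64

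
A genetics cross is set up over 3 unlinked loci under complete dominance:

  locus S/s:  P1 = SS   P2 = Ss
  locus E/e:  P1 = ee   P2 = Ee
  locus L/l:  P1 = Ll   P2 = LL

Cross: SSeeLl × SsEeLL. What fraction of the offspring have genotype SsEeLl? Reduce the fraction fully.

P(SsEeLl) = 1/8

SSeeLl gametes: SeL×4, Sel×4
SsEeLL gametes: SEL×2, SeL×2, sEL×2, seL×2
SSeeLl×SsEeLL grid (8·8=64): SSEeLL=8 SSEeLl=8 SSeeLL=8 SSeeLl=8 SsEeLL=8 SsEeLl=8 SseeLL=8 SseeLl=8
SsEeLl hits 8/64; gcd=8; 8÷8/64÷8 = 1/8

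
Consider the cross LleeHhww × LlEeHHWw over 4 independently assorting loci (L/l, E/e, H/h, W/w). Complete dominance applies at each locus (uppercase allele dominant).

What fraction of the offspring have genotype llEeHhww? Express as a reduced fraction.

LleeHhww gametes: LeHw×4, Lehw×4, leHw×4, lehw×4
LlEeHHWw gametes: LEHW×2, LEHw×2, LeHW×2, LeHw×2, lEHW×2, lEHw×2, leHW×2, leHw×2
LleeHhww×LlEeHHWw grid (16·16=256): LLEeHHWw=8 LLEeHHww=8 LLEeHhWw=8 LLEeHhww=8 LLeeHHWw=8 LLeeHHww=8 LLeeHhWw=8 LLeeHhww=8 LlEeHHWw=16 LlEeHHww=16 LlEeHhWw=16 LlEeHhww=16 LleeHHWw=16 LleeHHww=16 LleeHhWw=16 LleeHhww=16 llEeHHWw=8 llEeHHww=8 llEeHhWw=8 llEeHhww=8 lleeHHWw=8 lleeHHww=8 lleeHhWw=8 lleeHhww=8
llEeHhww hits 8/256; gcd=8; 8÷8/256÷8 = 1/32

P(llEeHhww) = 1/32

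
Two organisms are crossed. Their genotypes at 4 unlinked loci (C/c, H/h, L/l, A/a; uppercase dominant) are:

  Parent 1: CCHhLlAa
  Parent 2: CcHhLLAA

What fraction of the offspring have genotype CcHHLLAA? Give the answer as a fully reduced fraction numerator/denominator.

P(CcHHLLAA) = 1/32

CCHhLlAa gametes: CHLA×2, CHLa×2, CHlA×2, CHla×2, ChLA×2, ChLa×2, ChlA×2, Chla×2
CcHhLLAA gametes: CHLA×4, ChLA×4, cHLA×4, chLA×4
CCHhLlAa×CcHhLLAA grid (16·16=256): CCHHLLAA=8 CCHHLLAa=8 CCHHLlAA=8 CCHHLlAa=8 CCHhLLAA=16 CCHhLLAa=16 CCHhLlAA=16 CCHhLlAa=16 CChhLLAA=8 CChhLLAa=8 CChhLlAA=8 CChhLlAa=8 CcHHLLAA=8 CcHHLLAa=8 CcHHLlAA=8 CcHHLlAa=8 CcHhLLAA=16 CcHhLLAa=16 CcHhLlAA=16 CcHhLlAa=16 CchhLLAA=8 CchhLLAa=8 CchhLlAA=8 CchhLlAa=8
CcHHLLAA hits 8/256; gcd=8; 8÷8/256÷8 = 1/32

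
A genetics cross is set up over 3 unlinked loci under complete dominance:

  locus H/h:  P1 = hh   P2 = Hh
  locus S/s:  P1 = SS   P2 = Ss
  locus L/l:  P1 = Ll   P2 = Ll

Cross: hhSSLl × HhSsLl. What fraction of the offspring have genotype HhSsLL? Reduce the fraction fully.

P(HhSsLL) = 1/16

hhSSLl gametes: hSL×4, hSl×4
HhSsLl gametes: HSL×1, HSl×1, HsL×1, Hsl×1, hSL×1, hSl×1, hsL×1, hsl×1
hhSSLl×HhSsLl grid (8·8=64): HhSSLL=4 HhSSLl=8 HhSSll=4 HhSsLL=4 HhSsLl=8 HhSsll=4 hhSSLL=4 hhSSLl=8 hhSSll=4 hhSsLL=4 hhSsLl=8 hhSsll=4
HhSsLL hits 4/64; gcd=4; 4÷4/64÷4 = 1/16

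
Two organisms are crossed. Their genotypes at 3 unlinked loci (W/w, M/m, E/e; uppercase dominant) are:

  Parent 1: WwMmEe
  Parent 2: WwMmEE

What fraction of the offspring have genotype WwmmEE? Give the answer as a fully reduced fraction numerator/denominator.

P(WwmmEE) = 1/16

WwMmEe gametes: WME×1, WMe×1, WmE×1, Wme×1, wME×1, wMe×1, wmE×1, wme×1
WwMmEE gametes: WME×2, WmE×2, wME×2, wmE×2
WwMmEe×WwMmEE grid (8·8=64): WWMMEE=2 WWMMEe=2 WWMmEE=4 WWMmEe=4 WWmmEE=2 WWmmEe=2 WwMMEE=4 WwMMEe=4 WwMmEE=8 WwMmEe=8 WwmmEE=4 WwmmEe=4 wwMMEE=2 wwMMEe=2 wwMmEE=4 wwMmEe=4 wwmmEE=2 wwmmEe=2
WwmmEE hits 4/64; gcd=4; 4÷4/64÷4 = 1/16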